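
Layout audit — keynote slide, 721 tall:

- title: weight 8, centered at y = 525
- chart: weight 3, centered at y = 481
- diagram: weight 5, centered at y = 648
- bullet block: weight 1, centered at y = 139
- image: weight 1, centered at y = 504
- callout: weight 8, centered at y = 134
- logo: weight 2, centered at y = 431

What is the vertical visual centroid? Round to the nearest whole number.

Weights sum to 8 + 3 + 5 + 1 + 1 + 8 + 2 = 28.
y: (8·525 + 3·481 + 5·648 + 1·139 + 1·504 + 8·134 + 2·431) / 28 = 11460 / 28 ≈ 409.29

y ≈ 409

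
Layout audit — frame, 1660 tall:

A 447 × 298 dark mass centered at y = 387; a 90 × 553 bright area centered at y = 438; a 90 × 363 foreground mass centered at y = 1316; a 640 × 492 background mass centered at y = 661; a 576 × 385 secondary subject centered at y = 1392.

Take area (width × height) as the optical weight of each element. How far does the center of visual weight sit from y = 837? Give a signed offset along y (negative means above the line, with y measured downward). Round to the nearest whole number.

Areas: dark mass 447·298 = 133206, bright area 90·553 = 49770, foreground mass 90·363 = 32670, background mass 640·492 = 314880, secondary subject 576·385 = 221760. Total weight = 752286.
y: (133206·387 + 49770·438 + 32670·1316 + 314880·661 + 221760·1392) / 752286 = 633169302 / 752286 ≈ 841.66
Difference: 841.66 − 837 ≈ 4.66.

≈ 5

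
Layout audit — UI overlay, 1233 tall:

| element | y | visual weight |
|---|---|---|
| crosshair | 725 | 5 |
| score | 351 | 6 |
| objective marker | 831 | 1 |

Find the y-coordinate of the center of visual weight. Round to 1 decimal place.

y ≈ 546.8

Σw = 5 + 6 + 1 = 12.
Σw·y = 5·725 + 6·351 + 1·831 = 6562, so ȳ = 6562/12 ≈ 546.83.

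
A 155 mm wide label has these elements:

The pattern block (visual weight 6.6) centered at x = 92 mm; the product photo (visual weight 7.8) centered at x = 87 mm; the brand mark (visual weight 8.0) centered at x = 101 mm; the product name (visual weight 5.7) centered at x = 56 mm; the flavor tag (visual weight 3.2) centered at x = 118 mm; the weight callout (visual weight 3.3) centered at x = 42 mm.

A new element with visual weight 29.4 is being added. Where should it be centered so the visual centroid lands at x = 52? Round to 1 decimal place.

With the new element, Σw becomes 6.6 + 7.8 + 8.0 + 5.7 + 3.2 + 3.3 + 29.4 = 64.0.
x: need Σw·x = 64.0·52 = 3328.0. Existing = 6.6·92 + 7.8·87 + 8.0·101 + 5.7·56 + 3.2·118 + 3.3·42 = 2929.2. Remainder 398.8 / 29.4 ≈ 13.56.

x ≈ 13.6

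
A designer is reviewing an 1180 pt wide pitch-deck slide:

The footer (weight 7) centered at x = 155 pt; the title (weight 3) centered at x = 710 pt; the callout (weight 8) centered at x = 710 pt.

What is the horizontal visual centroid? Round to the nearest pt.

Weights sum to 7 + 3 + 8 = 18.
x-moment: 7·155 + 3·710 + 8·710 = 8895; centroid 8895/18 ≈ 494.17.

x ≈ 494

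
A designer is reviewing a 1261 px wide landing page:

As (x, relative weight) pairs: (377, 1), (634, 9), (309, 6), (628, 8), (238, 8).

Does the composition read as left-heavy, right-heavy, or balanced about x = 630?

left-heavy

Total weight = 1 + 9 + 6 + 8 + 8 = 32.
Σw·x = 1·377 + 9·634 + 6·309 + 8·628 + 8·238 = 14865, so x̄ = 14865/32 ≈ 464.53.
Since 464.5 is left of 630, the composition reads left-heavy.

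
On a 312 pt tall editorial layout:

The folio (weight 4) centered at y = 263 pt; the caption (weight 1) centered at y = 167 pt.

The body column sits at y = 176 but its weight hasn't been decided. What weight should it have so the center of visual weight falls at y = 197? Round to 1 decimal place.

w ≈ 11.1

Existing Σw = 5 (4 + 1); existing moment 4·263 + 1·167 = 1219.
For the centroid to hit 197: (1219 + w·176) / (5 + w) = 197.
Solving: w = (197·5 − 1219) / (176 − 197) = -234 / -21 ≈ 11.14.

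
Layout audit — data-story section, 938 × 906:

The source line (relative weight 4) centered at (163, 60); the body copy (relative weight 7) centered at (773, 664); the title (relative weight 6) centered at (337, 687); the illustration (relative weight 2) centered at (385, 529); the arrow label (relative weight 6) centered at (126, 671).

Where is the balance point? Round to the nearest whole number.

Total weight = 4 + 7 + 6 + 2 + 6 = 25.
x: (4·163 + 7·773 + 6·337 + 2·385 + 6·126) / 25 = 9611 / 25 ≈ 384.44
y: (4·60 + 7·664 + 6·687 + 2·529 + 6·671) / 25 = 14094 / 25 ≈ 563.76

(384, 564)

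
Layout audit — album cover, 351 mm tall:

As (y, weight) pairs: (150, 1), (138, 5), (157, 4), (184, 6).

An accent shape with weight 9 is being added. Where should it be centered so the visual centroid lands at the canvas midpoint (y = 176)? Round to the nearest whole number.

With the accent shape, Σw becomes 1 + 5 + 4 + 6 + 9 = 25.
Along y: (2572 + 9·y) / 25 = 176 (existing moment 1·150 + 5·138 + 4·157 + 6·184 = 2572) ⇒ y = (4400 − 2572) / 9 ≈ 203.11.

y ≈ 203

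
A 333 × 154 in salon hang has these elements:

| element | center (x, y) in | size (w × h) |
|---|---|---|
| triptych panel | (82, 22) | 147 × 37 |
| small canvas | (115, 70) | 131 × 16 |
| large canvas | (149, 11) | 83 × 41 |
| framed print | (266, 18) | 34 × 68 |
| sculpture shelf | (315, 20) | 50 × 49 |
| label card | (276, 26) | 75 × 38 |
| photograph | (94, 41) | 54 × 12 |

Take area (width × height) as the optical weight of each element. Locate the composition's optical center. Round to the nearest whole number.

Areas → weights: triptych panel 147·37 = 5439, small canvas 131·16 = 2096, large canvas 83·41 = 3403, framed print 34·68 = 2312, sculpture shelf 50·49 = 2450, label card 75·38 = 2850, photograph 54·12 = 648; Σw = 19198.
x: moment 3428339 / weight 19198 ≈ 178.58
Σw·y = 495095; ȳ = 495095/19198 ≈ 25.79.

(179, 26)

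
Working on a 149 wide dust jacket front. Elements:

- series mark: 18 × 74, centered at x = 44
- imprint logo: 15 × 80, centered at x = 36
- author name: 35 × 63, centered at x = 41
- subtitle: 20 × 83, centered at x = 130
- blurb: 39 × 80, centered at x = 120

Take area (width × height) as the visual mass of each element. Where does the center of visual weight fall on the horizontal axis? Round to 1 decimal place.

Taking area as weight: series mark 18·74 = 1332, imprint logo 15·80 = 1200, author name 35·63 = 2205, subtitle 20·83 = 1660, blurb 39·80 = 3120. Sum 9517.
Σw·x = 1332·44 + 1200·36 + 2205·41 + 1660·130 + 3120·120 = 782413, so x̄ = 782413/9517 ≈ 82.21.

x ≈ 82.2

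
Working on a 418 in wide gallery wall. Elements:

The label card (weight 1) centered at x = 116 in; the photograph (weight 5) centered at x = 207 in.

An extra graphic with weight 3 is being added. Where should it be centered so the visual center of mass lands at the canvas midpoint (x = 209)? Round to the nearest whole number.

x ≈ 243

With the extra graphic, Σw becomes 1 + 5 + 3 = 9.
Along x: (1151 + 3·x) / 9 = 209 (existing moment 1·116 + 5·207 = 1151) ⇒ x = (1881 − 1151) / 3 ≈ 243.33.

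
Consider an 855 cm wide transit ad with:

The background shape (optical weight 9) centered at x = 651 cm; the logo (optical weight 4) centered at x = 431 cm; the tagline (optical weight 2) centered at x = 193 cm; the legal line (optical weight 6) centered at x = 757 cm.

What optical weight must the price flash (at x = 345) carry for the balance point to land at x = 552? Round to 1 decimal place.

w ≈ 4.4

Known weights sum to 9 + 4 + 2 + 6 = 21; their moment is 9·651 + 4·431 + 2·193 + 6·757 = 12511.
Set Σw·x/Σw = 552: (12511 + 345w) = 552·(21 + w).
So w = (552·21 − 12511)/(345 − 552) = -919/-207 ≈ 4.44.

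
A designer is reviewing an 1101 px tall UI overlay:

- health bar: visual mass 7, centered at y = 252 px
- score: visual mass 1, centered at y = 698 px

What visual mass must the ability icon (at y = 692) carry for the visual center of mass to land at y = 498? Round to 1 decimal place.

Existing Σw = 8 (7 + 1); existing moment 7·252 + 1·698 = 2462.
Balance at y = 498 requires (2462 + w·692) / (8 + w) = 498.
Rearranging, w·(692 − 498) = 498·8 − 2462 = 1522, so w ≈ 1522/194 = 7.85.

w ≈ 7.8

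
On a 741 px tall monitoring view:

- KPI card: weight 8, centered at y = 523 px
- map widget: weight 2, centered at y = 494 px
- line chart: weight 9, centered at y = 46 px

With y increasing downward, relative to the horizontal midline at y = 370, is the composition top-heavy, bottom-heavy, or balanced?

top-heavy

Total weight = 8 + 2 + 9 = 19.
Σw·y = 8·523 + 2·494 + 9·46 = 5586, so ȳ = 5586/19 ≈ 294.00.
Since 294.0 is above (smaller y than) 370, the composition reads top-heavy.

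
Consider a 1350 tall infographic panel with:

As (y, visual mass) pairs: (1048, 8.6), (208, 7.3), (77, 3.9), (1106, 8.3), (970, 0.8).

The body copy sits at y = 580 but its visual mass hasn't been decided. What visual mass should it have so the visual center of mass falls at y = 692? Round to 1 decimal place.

Known weights sum to 8.6 + 7.3 + 3.9 + 8.3 + 0.8 = 28.9; their moment is 8.6·1048 + 7.3·208 + 3.9·77 + 8.3·1106 + 0.8·970 = 20787.3.
Balance at y = 692 requires (20787.3 + w·580) / (28.9 + w) = 692.
Rearranging, w·(580 − 692) = 692·28.9 − 20787.3 = -788.5, so w ≈ -788.5/-112 = 7.04.

w ≈ 7.0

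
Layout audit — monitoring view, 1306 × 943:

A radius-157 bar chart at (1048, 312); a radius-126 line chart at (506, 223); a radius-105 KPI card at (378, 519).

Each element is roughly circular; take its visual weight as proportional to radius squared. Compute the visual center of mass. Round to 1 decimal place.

r² weights: bar chart 157² = 24649, line chart 126² = 15876, KPI card 105² = 11025. Total = 51550.
x-moment: 24649·1048 + 15876·506 + 11025·378 = 38032858; centroid 38032858/51550 ≈ 737.79.
y-moment: 24649·312 + 15876·223 + 11025·519 = 16952811; centroid 16952811/51550 ≈ 328.86.

(737.8, 328.9)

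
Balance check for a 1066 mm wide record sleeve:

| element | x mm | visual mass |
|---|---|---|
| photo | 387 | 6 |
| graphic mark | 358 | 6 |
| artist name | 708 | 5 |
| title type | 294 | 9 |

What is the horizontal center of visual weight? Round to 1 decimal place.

x ≈ 409.8

Weights sum to 6 + 6 + 5 + 9 = 26.
Σw·x = 6·387 + 6·358 + 5·708 + 9·294 = 10656, so x̄ = 10656/26 ≈ 409.85.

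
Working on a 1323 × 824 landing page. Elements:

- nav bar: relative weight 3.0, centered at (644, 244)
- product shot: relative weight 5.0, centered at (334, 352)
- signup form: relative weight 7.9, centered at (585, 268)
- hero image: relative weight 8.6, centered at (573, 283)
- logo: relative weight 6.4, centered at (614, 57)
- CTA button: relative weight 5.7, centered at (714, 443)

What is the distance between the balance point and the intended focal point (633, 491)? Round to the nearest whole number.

≈ 226

Total weight = 3.0 + 5.0 + 7.9 + 8.6 + 6.4 + 5.7 = 36.6.
Σw·x = 21150.7; x̄ = 21150.7/36.6 ≈ 577.89.
y: moment 9932.9 / weight 36.6 ≈ 271.39
Offset from (633, 491): Δx ≈ -55.11, Δy ≈ -219.61; distance = √(Δx² + Δy²) ≈ 226.42.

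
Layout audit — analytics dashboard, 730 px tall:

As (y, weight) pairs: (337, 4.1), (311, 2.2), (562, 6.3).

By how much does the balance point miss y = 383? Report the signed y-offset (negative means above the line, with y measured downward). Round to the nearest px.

Σw = 4.1 + 2.2 + 6.3 = 12.6.
y: (4.1·337 + 2.2·311 + 6.3·562) / 12.6 = 5606.5 / 12.6 ≈ 444.96
Offset from y = 383: 444.96 − 383 ≈ 61.96.

≈ 62 px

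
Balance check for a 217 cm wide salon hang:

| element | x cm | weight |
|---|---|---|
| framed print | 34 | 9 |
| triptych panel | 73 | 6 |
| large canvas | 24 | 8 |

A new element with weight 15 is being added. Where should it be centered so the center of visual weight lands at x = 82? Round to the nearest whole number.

New total weight: (9 + 6 + 8) + 15 = 38.
Along x: (936 + 15·x) / 38 = 82 (existing moment 9·34 + 6·73 + 8·24 = 936) ⇒ x = (3116 − 936) / 15 ≈ 145.33.

x ≈ 145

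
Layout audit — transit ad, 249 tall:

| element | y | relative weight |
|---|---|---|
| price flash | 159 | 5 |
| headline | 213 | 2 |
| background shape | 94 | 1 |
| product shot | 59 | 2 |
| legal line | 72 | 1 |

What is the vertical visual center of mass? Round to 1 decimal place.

y ≈ 136.8

Σw = 5 + 2 + 1 + 2 + 1 = 11.
Σw·y = 5·159 + 2·213 + 1·94 + 2·59 + 1·72 = 1505, so ȳ = 1505/11 ≈ 136.82.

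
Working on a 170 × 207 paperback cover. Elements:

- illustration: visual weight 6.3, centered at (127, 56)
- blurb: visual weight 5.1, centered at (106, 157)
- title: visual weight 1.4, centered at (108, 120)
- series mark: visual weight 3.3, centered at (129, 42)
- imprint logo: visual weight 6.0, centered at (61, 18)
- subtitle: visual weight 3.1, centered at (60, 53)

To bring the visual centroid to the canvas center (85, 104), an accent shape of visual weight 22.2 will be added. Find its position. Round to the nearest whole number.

New total weight: (6.3 + 5.1 + 1.4 + 3.3 + 6.0 + 3.1) + 22.2 = 47.4.
x: need Σw·x = 47.4·85 = 4029.0. Existing = 6.3·127 + 5.1·106 + 1.4·108 + 3.3·129 + 6.0·61 + 3.1·60 = 2469.6. Remainder 1559.4 / 22.2 ≈ 70.24.
y: need Σw·y = 47.4·104 = 4929.6. Existing = 6.3·56 + 5.1·157 + 1.4·120 + 3.3·42 + 6.0·18 + 3.1·53 = 1732.4. Remainder 3197.2 / 22.2 ≈ 144.02.

(70, 144)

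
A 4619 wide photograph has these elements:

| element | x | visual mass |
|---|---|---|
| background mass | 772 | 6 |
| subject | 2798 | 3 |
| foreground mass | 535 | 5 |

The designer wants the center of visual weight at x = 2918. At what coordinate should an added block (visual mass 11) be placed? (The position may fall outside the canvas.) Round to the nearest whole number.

With the added block, Σw becomes 6 + 3 + 5 + 11 = 25.
Along x: (15701 + 11·x) / 25 = 2918 (existing moment 6·772 + 3·2798 + 5·535 = 15701) ⇒ x = (72950 − 15701) / 11 ≈ 5204.45.

x ≈ 5204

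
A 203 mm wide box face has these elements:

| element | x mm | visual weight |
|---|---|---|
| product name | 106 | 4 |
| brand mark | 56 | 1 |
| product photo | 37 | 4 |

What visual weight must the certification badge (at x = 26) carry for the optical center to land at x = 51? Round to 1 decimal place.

w ≈ 6.8

Known weights sum to 4 + 1 + 4 = 9; their moment is 4·106 + 1·56 + 4·37 = 628.
For the centroid to hit 51: (628 + w·26) / (9 + w) = 51.
Rearranging, w·(26 − 51) = 51·9 − 628 = -169, so w ≈ -169/-25 = 6.76.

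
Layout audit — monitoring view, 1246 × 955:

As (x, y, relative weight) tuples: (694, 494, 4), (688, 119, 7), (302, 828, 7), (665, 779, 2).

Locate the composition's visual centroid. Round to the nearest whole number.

(552, 508)

Σw = 4 + 7 + 7 + 2 = 20.
x-moment: 4·694 + 7·688 + 7·302 + 2·665 = 11036; centroid 11036/20 ≈ 551.80.
y-moment: 4·494 + 7·119 + 7·828 + 2·779 = 10163; centroid 10163/20 ≈ 508.15.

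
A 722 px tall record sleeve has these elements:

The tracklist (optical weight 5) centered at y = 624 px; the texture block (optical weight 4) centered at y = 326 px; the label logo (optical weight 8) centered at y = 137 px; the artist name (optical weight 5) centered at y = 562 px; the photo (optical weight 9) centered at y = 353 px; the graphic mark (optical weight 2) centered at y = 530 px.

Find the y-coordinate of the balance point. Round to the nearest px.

Σw = 5 + 4 + 8 + 5 + 9 + 2 = 33.
Σw·y = 5·624 + 4·326 + 8·137 + 5·562 + 9·353 + 2·530 = 12567, so ȳ = 12567/33 ≈ 380.82.

y ≈ 381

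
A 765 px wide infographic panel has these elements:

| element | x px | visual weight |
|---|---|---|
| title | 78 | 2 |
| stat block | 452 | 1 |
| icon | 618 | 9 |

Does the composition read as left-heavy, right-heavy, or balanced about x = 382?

right-heavy

Weights sum to 2 + 1 + 9 = 12.
x: (2·78 + 1·452 + 9·618) / 12 = 6170 / 12 ≈ 514.17
514.2 lies right of the midline 382, so the layout is right-heavy.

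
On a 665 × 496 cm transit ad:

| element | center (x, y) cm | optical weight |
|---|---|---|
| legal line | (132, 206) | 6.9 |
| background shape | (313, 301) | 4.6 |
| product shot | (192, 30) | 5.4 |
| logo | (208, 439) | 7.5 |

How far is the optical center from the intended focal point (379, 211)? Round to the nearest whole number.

Σw = 6.9 + 4.6 + 5.4 + 7.5 = 24.4.
x-moment: 6.9·132 + 4.6·313 + 5.4·192 + 7.5·208 = 4947.4; centroid 4947.4/24.4 ≈ 202.76.
y-moment: 6.9·206 + 4.6·301 + 5.4·30 + 7.5·439 = 6260.5; centroid 6260.5/24.4 ≈ 256.58.
Offset from (379, 211): Δx ≈ -176.24, Δy ≈ 45.58; distance = √(Δx² + Δy²) ≈ 182.04.

≈ 182 cm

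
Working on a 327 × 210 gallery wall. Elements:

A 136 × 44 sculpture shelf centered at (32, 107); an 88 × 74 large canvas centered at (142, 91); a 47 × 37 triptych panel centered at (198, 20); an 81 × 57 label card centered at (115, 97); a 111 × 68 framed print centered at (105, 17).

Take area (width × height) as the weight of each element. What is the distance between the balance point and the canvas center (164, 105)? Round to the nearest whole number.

Areas → weights: sculpture shelf 136·44 = 5984, large canvas 88·74 = 6512, triptych panel 47·37 = 1739, label card 81·57 = 4617, framed print 111·68 = 7548; Σw = 26400.
x: (5984·32 + 6512·142 + 1739·198 + 4617·115 + 7548·105) / 26400 = 2784009 / 26400 ≈ 105.45
y: (5984·107 + 6512·91 + 1739·20 + 4617·97 + 7548·17) / 26400 = 1843825 / 26400 ≈ 69.84
From (164, 105): dx = -58.55, dy = -35.16, so the distance is √(dx²+dy²) ≈ 68.29.

≈ 68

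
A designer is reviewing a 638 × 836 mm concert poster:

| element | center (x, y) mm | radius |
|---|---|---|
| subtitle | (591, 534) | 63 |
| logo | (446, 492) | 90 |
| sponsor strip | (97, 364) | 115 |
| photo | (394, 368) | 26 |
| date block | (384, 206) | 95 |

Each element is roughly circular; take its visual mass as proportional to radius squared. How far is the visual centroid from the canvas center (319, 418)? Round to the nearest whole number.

≈ 46 mm

r² weights: subtitle 63² = 3969, logo 90² = 8100, sponsor strip 115² = 13225, photo 26² = 676, date block 95² = 9025. Total = 34995.
Σw·x = 3969·591 + 8100·446 + 13225·97 + 676·394 + 9025·384 = 10973048, so x̄ = 10973048/34995 ≈ 313.56.
Σw·y = 3969·534 + 8100·492 + 13225·364 + 676·368 + 9025·206 = 13026464, so ȳ = 13026464/34995 ≈ 372.24.
Relative to (319, 418): Δ = (-5.44, -45.76); |Δ| = √(-5.44² + -45.76²) ≈ 46.08.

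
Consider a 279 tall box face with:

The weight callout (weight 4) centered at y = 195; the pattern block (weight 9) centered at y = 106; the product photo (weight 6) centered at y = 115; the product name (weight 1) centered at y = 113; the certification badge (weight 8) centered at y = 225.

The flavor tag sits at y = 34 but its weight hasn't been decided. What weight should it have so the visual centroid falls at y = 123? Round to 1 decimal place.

Fixed elements: Σw = 4 + 9 + 6 + 1 + 8 = 28, Σw·y = 4·195 + 9·106 + 6·115 + 1·113 + 8·225 = 4337.
For the centroid to hit 123: (4337 + w·34) / (28 + w) = 123.
Solving: w = (123·28 − 4337) / (34 − 123) = -893 / -89 ≈ 10.03.

w ≈ 10.0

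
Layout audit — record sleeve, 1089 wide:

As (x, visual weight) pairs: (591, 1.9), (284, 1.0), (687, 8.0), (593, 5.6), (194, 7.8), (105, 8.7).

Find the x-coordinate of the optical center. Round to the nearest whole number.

x ≈ 383

Total weight = 1.9 + 1.0 + 8.0 + 5.6 + 7.8 + 8.7 = 33.0.
x: moment 12650.4 / weight 33.0 ≈ 383.35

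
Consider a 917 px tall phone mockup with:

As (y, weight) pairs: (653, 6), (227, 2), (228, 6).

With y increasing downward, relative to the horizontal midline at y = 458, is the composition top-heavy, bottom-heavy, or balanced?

Σw = 6 + 2 + 6 = 14.
y-moment: 6·653 + 2·227 + 6·228 = 5740; centroid 5740/14 ≈ 410.00.
410.0 vs midline 458 → top-heavy.

top-heavy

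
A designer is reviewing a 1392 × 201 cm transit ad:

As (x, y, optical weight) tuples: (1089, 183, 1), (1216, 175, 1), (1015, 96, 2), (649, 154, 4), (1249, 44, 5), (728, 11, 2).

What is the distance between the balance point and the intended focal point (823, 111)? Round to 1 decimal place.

Total weight = 1 + 1 + 2 + 4 + 5 + 2 = 15.
Σw·x = 14632; x̄ = 14632/15 ≈ 975.47.
y: moment 1408 / weight 15 ≈ 93.87
Offset from (823, 111): Δx ≈ 152.47, Δy ≈ -17.13; distance = √(Δx² + Δy²) ≈ 153.43.

≈ 153.4 cm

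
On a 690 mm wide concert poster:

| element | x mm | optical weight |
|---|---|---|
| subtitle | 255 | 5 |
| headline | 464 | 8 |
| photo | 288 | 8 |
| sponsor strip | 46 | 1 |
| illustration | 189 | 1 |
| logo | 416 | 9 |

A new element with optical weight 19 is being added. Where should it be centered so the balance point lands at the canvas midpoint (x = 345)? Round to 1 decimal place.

With the new element, Σw becomes 5 + 8 + 8 + 1 + 1 + 9 + 19 = 51.
x: target moment 51×345 = 17595; current 5·255 + 8·464 + 8·288 + 1·46 + 1·189 + 9·416 = 11270; the new element supplies 6325, so x = 6325/19 ≈ 332.89.

x ≈ 332.9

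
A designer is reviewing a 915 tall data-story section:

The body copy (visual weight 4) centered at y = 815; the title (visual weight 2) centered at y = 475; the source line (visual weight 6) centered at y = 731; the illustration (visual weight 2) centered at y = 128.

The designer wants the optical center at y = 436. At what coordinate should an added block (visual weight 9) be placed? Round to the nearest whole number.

With the added block, Σw becomes 4 + 2 + 6 + 2 + 9 = 23.
y: target moment 23×436 = 10028; current 4·815 + 2·475 + 6·731 + 2·128 = 8852; the added block supplies 1176, so y = 1176/9 ≈ 130.67.

y ≈ 131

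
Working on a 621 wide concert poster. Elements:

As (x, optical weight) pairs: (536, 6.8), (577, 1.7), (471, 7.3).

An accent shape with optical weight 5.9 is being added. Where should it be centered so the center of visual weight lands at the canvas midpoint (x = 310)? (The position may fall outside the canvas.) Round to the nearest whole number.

x ≈ -227

After adding the accent shape, total weight = 6.8 + 1.7 + 7.3 + 5.9 = 21.7.
x: target moment 21.7×310 = 6727.0; current 6.8·536 + 1.7·577 + 7.3·471 = 8064.0; the accent shape supplies -1337.0, so x = -1337.0/5.9 ≈ -226.61.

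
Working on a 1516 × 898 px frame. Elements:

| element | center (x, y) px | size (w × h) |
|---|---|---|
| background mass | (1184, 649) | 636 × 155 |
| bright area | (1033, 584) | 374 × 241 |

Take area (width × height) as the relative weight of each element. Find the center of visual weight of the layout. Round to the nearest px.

(1112, 618)

Taking area as weight: background mass 636·155 = 98580, bright area 374·241 = 90134. Sum 188714.
x-moment: 98580·1184 + 90134·1033 = 209827142; centroid 209827142/188714 ≈ 1111.88.
y-moment: 98580·649 + 90134·584 = 116616676; centroid 116616676/188714 ≈ 617.95.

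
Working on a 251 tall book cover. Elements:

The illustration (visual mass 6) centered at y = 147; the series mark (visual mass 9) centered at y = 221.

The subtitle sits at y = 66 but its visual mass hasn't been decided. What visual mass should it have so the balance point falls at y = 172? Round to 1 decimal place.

w ≈ 2.7

Known weights sum to 6 + 9 = 15; their moment is 6·147 + 9·221 = 2871.
For the centroid to hit 172: (2871 + w·66) / (15 + w) = 172.
Rearranging, w·(66 − 172) = 172·15 − 2871 = -291, so w ≈ -291/-106 = 2.75.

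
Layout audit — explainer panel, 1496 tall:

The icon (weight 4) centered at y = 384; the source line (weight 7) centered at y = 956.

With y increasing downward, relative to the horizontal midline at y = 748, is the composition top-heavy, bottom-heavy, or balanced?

Weights sum to 4 + 7 = 11.
y-moment: 4·384 + 7·956 = 8228; centroid 8228/11 ≈ 748.00.
That equals the midline 748 — balanced.

balanced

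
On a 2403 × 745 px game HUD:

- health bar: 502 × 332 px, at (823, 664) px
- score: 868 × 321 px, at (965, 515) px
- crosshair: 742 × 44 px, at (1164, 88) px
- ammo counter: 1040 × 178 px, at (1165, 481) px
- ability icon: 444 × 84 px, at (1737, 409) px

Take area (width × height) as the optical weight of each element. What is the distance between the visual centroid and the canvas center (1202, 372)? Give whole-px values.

≈ 221 px

Areas: health bar 502·332 = 166664, score 868·321 = 278628, crosshair 742·44 = 32648, ammo counter 1040·178 = 185120, ability icon 444·84 = 37296. Total weight = 700356.
x-moment: 166664·823 + 278628·965 + 32648·1164 + 185120·1165 + 37296·1737 = 724490716; centroid 724490716/700356 ≈ 1034.46.
y-moment: 166664·664 + 278628·515 + 32648·88 + 185120·481 + 37296·409 = 361328124; centroid 361328124/700356 ≈ 515.92.
From (1202, 372): dx = -167.54, dy = 143.92, so the distance is √(dx²+dy²) ≈ 220.87.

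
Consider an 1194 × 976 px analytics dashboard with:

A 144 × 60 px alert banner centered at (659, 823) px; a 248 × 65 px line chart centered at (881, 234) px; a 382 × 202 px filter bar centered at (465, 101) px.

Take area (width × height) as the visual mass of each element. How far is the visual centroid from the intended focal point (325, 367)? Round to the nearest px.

Taking area as weight: alert banner 144·60 = 8640, line chart 248·65 = 16120, filter bar 382·202 = 77164. Sum 101924.
x-moment: 8640·659 + 16120·881 + 77164·465 = 55776740; centroid 55776740/101924 ≈ 547.24.
y-moment: 8640·823 + 16120·234 + 77164·101 = 18676364; centroid 18676364/101924 ≈ 183.24.
Relative to (325, 367): Δ = (222.24, -183.76); |Δ| = √(222.24² + -183.76²) ≈ 288.37.

≈ 288 px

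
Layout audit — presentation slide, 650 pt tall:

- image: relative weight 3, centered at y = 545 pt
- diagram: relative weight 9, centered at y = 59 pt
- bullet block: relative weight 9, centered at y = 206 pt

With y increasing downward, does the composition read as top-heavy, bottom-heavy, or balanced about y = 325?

top-heavy

Total weight = 3 + 9 + 9 = 21.
y-moment: 3·545 + 9·59 + 9·206 = 4020; centroid 4020/21 ≈ 191.43.
191.4 lies above (smaller y than) the midline 325, so the layout is top-heavy.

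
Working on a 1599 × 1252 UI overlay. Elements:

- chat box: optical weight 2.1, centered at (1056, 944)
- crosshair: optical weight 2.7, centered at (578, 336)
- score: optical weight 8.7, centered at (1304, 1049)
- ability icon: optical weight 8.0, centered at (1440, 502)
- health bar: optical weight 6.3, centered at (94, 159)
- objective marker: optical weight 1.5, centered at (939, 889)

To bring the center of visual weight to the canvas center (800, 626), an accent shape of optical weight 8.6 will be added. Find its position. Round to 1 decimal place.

(194.9, 623.1)

After adding the accent shape, total weight = 2.1 + 2.7 + 8.7 + 8.0 + 6.3 + 1.5 + 8.6 = 37.9.
x: need Σw·x = 37.9·800 = 30320.0. Existing = 2.1·1056 + 2.7·578 + 8.7·1304 + 8.0·1440 + 6.3·94 + 1.5·939 = 28643.7. Remainder 1676.3 / 8.6 ≈ 194.92.
y: need Σw·y = 37.9·626 = 23725.4. Existing = 2.1·944 + 2.7·336 + 8.7·1049 + 8.0·502 + 6.3·159 + 1.5·889 = 18367.1. Remainder 5358.3 / 8.6 ≈ 623.06.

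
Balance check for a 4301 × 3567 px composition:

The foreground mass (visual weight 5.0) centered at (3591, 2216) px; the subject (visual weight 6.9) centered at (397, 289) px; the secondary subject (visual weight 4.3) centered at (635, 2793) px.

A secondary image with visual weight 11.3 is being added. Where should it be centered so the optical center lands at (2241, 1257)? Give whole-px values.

(3381, 839)

After adding the secondary image, total weight = 5.0 + 6.9 + 4.3 + 11.3 = 27.5.
x: target moment 27.5×2241 = 61627.5; current 5.0·3591 + 6.9·397 + 4.3·635 = 23424.8; the secondary image supplies 38202.7, so x = 38202.7/11.3 ≈ 3380.77.
y: target moment 27.5×1257 = 34567.5; current 5.0·2216 + 6.9·289 + 4.3·2793 = 25084.0; the secondary image supplies 9483.5, so y = 9483.5/11.3 ≈ 839.25.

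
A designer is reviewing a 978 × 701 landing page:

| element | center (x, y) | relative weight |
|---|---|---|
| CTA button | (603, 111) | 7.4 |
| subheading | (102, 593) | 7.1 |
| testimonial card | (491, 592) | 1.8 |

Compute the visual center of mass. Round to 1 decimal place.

(372.4, 374.1)

Σw = 7.4 + 7.1 + 1.8 = 16.3.
Σw·x = 7.4·603 + 7.1·102 + 1.8·491 = 6070.2, so x̄ = 6070.2/16.3 ≈ 372.40.
Σw·y = 7.4·111 + 7.1·593 + 1.8·592 = 6097.3, so ȳ = 6097.3/16.3 ≈ 374.07.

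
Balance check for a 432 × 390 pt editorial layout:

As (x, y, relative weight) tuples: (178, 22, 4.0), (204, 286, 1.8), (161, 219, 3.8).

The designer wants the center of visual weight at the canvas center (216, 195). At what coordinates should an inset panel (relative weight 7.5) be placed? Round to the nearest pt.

After adding the inset panel, total weight = 4.0 + 1.8 + 3.8 + 7.5 = 17.1.
x: need Σw·x = 17.1·216 = 3693.6. Existing = 4.0·178 + 1.8·204 + 3.8·161 = 1691.0. Remainder 2002.6 / 7.5 ≈ 267.01.
y: need Σw·y = 17.1·195 = 3334.5. Existing = 4.0·22 + 1.8·286 + 3.8·219 = 1435.0. Remainder 1899.5 / 7.5 ≈ 253.27.

(267, 253)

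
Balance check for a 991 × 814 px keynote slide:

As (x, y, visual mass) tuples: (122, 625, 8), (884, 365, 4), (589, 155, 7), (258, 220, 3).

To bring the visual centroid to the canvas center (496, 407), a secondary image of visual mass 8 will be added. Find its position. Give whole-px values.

New total weight: (8 + 4 + 7 + 3) + 8 = 30.
x: need Σw·x = 30·496 = 14880. Existing = 8·122 + 4·884 + 7·589 + 3·258 = 9409. Remainder 5471 / 8 ≈ 683.88.
y: need Σw·y = 30·407 = 12210. Existing = 8·625 + 4·365 + 7·155 + 3·220 = 8205. Remainder 4005 / 8 ≈ 500.62.

(684, 501)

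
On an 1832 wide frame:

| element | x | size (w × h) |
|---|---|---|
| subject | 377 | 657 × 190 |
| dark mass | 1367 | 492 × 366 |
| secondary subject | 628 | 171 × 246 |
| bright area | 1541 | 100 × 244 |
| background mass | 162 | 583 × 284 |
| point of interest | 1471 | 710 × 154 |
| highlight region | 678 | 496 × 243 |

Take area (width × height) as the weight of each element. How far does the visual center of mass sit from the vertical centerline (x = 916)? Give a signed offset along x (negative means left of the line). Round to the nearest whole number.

≈ -99

Taking area as weight: subject 657·190 = 124830, dark mass 492·366 = 180072, secondary subject 171·246 = 42066, bright area 100·244 = 24400, background mass 583·284 = 165572, point of interest 710·154 = 109340, highlight region 496·243 = 120528. Sum 766808.
x-moment: 124830·377 + 180072·1367 + 42066·628 + 24400·1541 + 165572·162 + 109340·1471 + 120528·678 = 626616970; centroid 626616970/766808 ≈ 817.18.
Difference: 817.18 − 916 ≈ -98.82.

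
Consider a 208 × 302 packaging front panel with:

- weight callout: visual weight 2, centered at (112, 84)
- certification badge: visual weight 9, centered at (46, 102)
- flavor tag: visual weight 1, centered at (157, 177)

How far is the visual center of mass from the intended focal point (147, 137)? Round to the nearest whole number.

Weights sum to 2 + 9 + 1 = 12.
x-moment: 2·112 + 9·46 + 1·157 = 795; centroid 795/12 ≈ 66.25.
y-moment: 2·84 + 9·102 + 1·177 = 1263; centroid 1263/12 ≈ 105.25.
Relative to (147, 137): Δ = (-80.75, -31.75); |Δ| = √(-80.75² + -31.75²) ≈ 86.77.

≈ 87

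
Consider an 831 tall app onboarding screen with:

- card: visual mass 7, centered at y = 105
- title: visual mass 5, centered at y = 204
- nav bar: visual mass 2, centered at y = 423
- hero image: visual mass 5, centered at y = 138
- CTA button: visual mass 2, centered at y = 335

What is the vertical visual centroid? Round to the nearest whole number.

Σw = 7 + 5 + 2 + 5 + 2 = 21.
y-moment: 7·105 + 5·204 + 2·423 + 5·138 + 2·335 = 3961; centroid 3961/21 ≈ 188.62.

y ≈ 189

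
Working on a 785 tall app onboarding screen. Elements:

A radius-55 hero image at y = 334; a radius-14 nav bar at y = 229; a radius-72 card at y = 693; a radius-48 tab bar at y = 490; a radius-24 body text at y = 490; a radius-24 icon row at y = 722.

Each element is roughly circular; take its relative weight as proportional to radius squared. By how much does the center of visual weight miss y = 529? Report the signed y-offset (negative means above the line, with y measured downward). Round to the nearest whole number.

Weights ∝ r²: hero image 55² = 3025, nav bar 14² = 196, card 72² = 5184, tab bar 48² = 2304, body text 24² = 576, icon row 24² = 576; Σw = 11861.
y-moment: 3025·334 + 196·229 + 5184·693 + 2304·490 + 576·490 + 576·722 = 6474818; centroid 6474818/11861 ≈ 545.89.
Offset from y = 529: 545.89 − 529 ≈ 16.89.

≈ 17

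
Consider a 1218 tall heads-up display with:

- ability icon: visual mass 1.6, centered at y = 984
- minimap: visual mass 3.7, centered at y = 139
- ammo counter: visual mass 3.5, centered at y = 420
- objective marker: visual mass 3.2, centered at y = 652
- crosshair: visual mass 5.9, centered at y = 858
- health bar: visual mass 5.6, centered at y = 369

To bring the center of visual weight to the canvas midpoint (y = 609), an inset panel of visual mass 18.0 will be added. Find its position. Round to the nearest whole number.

y ≈ 694

New total weight: (1.6 + 3.7 + 3.5 + 3.2 + 5.9 + 5.6) + 18.0 = 41.5.
Along y: (12773.7 + 18.0·y) / 41.5 = 609 (existing moment 1.6·984 + 3.7·139 + 3.5·420 + 3.2·652 + 5.9·858 + 5.6·369 = 12773.7) ⇒ y = (25273.5 − 12773.7) / 18.0 ≈ 694.43.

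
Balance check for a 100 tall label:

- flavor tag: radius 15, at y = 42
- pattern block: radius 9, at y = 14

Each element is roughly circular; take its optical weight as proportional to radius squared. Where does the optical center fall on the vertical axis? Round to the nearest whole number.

Weights ∝ r²: flavor tag 15² = 225, pattern block 9² = 81; Σw = 306.
y: (225·42 + 81·14) / 306 = 10584 / 306 ≈ 34.59

y ≈ 35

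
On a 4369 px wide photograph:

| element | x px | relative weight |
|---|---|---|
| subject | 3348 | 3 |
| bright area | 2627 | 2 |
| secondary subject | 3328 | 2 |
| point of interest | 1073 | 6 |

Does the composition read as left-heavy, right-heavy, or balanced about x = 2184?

balanced

Σw = 3 + 2 + 2 + 6 = 13.
x: (3·3348 + 2·2627 + 2·3328 + 6·1073) / 13 = 28392 / 13 ≈ 2184.00
The centroid 2184.00 matches the midline at 2184, so the layout is balanced.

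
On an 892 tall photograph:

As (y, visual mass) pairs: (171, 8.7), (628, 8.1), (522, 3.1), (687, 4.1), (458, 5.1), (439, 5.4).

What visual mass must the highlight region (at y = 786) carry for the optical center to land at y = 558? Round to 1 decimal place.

Known weights sum to 8.7 + 8.1 + 3.1 + 4.1 + 5.1 + 5.4 = 34.5; their moment is 8.7·171 + 8.1·628 + 3.1·522 + 4.1·687 + 5.1·458 + 5.4·439 = 15715.8.
Set Σw·y/Σw = 558: (15715.8 + 786w) = 558·(34.5 + w).
Rearranging, w·(786 − 558) = 558·34.5 − 15715.8 = 3535.2, so w ≈ 3535.2/228 = 15.51.

w ≈ 15.5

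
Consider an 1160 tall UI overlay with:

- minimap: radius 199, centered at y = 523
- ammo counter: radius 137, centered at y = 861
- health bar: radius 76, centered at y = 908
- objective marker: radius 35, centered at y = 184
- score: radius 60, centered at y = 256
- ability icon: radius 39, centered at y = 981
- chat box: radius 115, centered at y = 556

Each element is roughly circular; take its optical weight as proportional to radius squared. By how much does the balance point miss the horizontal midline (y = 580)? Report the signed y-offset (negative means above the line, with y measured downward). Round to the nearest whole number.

≈ 42

r² weights: minimap 199² = 39601, ammo counter 137² = 18769, health bar 76² = 5776, objective marker 35² = 1225, score 60² = 3600, ability icon 39² = 1521, chat box 115² = 13225. Total = 83717.
y-moment: 39601·523 + 18769·861 + 5776·908 + 1225·184 + 3600·256 + 1521·981 + 13225·556 = 52108241; centroid 52108241/83717 ≈ 622.43.
Against y = 580, that's 622.43 − 580 = 42.43.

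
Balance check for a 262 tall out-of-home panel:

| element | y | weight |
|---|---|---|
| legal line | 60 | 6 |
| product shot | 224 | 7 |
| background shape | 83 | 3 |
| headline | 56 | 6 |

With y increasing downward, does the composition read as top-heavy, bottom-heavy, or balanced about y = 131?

top-heavy

Weights sum to 6 + 7 + 3 + 6 = 22.
Σw·y = 6·60 + 7·224 + 3·83 + 6·56 = 2513, so ȳ = 2513/22 ≈ 114.23.
Since 114.2 is above (smaller y than) 131, the composition reads top-heavy.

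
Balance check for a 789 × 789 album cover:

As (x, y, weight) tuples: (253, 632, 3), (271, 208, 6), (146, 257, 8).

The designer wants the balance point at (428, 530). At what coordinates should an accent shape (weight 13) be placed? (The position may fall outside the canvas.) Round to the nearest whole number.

With the accent shape, Σw becomes 3 + 6 + 8 + 13 = 30.
x: need Σw·x = 30·428 = 12840. Existing = 3·253 + 6·271 + 8·146 = 3553. Remainder 9287 / 13 ≈ 714.38.
y: need Σw·y = 30·530 = 15900. Existing = 3·632 + 6·208 + 8·257 = 5200. Remainder 10700 / 13 ≈ 823.08.

(714, 823)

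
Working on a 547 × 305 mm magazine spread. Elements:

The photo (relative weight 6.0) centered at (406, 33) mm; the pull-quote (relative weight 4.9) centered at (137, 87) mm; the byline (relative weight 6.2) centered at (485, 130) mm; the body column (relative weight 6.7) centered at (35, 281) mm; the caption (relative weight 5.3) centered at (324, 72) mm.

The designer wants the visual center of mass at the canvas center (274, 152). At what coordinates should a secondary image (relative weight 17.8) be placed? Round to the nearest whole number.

With the secondary image, Σw becomes 6.0 + 4.9 + 6.2 + 6.7 + 5.3 + 17.8 = 46.9.
x: need Σw·x = 46.9·274 = 12850.6. Existing = 6.0·406 + 4.9·137 + 6.2·485 + 6.7·35 + 5.3·324 = 8066.0. Remainder 4784.6 / 17.8 ≈ 268.80.
y: need Σw·y = 46.9·152 = 7128.8. Existing = 6.0·33 + 4.9·87 + 6.2·130 + 6.7·281 + 5.3·72 = 3694.6. Remainder 3434.2 / 17.8 ≈ 192.93.

(269, 193)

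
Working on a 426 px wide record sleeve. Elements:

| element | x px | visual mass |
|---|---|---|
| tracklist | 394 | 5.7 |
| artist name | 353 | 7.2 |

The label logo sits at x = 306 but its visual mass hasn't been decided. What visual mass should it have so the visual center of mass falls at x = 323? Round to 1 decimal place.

w ≈ 36.5

Existing Σw = 12.9 (5.7 + 7.2); existing moment 5.7·394 + 7.2·353 = 4787.4.
Set Σw·x/Σw = 323: (4787.4 + 306w) = 323·(12.9 + w).
So w = (323·12.9 − 4787.4)/(306 − 323) = -620.7/-17 ≈ 36.51.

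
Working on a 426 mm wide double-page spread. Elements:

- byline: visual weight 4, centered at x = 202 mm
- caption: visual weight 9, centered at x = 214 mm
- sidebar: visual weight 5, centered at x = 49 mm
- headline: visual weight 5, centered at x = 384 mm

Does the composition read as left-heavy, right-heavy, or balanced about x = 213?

Σw = 4 + 9 + 5 + 5 = 23.
x: (4·202 + 9·214 + 5·49 + 5·384) / 23 = 4899 / 23 ≈ 213.00
The centroid 213.00 matches the midline at 213, so the layout is balanced.

balanced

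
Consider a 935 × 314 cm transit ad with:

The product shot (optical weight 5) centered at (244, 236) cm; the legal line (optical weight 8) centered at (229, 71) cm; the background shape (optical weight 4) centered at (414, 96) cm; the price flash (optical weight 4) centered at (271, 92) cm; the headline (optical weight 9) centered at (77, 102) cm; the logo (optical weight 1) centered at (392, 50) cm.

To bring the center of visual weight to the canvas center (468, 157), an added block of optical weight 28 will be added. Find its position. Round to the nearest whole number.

With the added block, Σw becomes 5 + 8 + 4 + 4 + 9 + 1 + 28 = 59.
x: target moment 59×468 = 27612; current 5·244 + 8·229 + 4·414 + 4·271 + 9·77 + 1·392 = 6877; the added block supplies 20735, so x = 20735/28 ≈ 740.54.
y: target moment 59×157 = 9263; current 5·236 + 8·71 + 4·96 + 4·92 + 9·102 + 1·50 = 3468; the added block supplies 5795, so y = 5795/28 ≈ 206.96.

(741, 207)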